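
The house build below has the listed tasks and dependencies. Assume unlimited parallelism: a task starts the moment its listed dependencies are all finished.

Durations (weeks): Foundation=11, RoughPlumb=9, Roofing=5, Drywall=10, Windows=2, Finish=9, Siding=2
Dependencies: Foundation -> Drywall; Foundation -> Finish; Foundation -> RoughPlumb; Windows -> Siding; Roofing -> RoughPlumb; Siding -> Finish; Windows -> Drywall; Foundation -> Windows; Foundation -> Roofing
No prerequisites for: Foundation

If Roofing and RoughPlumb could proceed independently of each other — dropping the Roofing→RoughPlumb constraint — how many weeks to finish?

24

Original critical path: Foundation→Roofing→RoughPlumb = 11+5+9 = 25 ⇒ 25 weeks.
Without Roofing→RoughPlumb, RoughPlumb's earliest start moves from 16 to 11.
The longest chain is now Foundation→Windows→Siding→Finish = 11+2+2+9 = 24, so the schedule takes 24 weeks.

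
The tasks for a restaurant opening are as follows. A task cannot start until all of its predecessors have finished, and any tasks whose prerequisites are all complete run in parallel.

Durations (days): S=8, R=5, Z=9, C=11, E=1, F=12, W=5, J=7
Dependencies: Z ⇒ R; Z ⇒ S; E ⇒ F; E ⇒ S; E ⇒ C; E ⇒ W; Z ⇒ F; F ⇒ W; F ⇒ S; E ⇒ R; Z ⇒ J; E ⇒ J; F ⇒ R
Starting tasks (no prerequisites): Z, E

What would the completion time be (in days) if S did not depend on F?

26

Before: longest chain Z→F→S = 9+12+8 = 29, finish 29.
Without F→S, S's earliest start moves from 21 to 9.
After: Z→F→R = 9+12+5 = 26 → 26 days.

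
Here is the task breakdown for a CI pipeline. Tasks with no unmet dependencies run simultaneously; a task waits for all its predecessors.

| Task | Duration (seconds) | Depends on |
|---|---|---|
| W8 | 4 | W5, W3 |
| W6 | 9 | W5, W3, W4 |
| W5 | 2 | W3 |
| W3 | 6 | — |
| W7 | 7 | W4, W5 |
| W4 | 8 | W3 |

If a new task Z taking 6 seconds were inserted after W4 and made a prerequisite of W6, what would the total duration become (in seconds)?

Originally the CI pipeline takes 23 seconds.
With Z inserted, W6 now waits for max(W5, W3, W4, Z).
New critical path: W3→W4→Z→W6 = 6+8+6+9 = 29 ⇒ 29 seconds.

29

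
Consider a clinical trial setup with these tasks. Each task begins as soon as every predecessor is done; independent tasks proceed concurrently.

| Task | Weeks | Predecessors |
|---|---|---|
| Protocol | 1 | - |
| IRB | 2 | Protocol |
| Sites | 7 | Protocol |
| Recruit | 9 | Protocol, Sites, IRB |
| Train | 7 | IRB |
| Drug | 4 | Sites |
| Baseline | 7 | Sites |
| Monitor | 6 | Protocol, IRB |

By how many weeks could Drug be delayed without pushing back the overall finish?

5

Critical path: Protocol→Sites→Recruit = 1+7+9 = 17, so the finish is 17 weeks.
Drug finishes as early as 12 and must finish by 17.
Slack of Drug = 13 − 8 = 5 weeks.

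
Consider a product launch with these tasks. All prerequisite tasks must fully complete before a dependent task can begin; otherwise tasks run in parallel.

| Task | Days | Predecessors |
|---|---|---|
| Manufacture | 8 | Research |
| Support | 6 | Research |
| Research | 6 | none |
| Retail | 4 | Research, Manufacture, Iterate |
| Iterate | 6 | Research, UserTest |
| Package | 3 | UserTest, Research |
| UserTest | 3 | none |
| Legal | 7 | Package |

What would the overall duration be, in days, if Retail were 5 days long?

19

The binding path is Research→Manufacture→Retail = 6+8+4 = 18; finish at 18 days.
Since Retail is critical, the +1 change carries straight to that chain (now 19 days).
That remains the longest chain; total 19 days.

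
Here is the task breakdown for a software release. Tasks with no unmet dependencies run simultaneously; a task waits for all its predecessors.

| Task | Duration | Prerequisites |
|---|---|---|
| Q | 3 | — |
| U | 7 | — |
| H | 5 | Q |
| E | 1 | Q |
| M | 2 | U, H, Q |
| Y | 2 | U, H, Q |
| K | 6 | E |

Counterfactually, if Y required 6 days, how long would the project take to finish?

As given, the longest chain is Q→H→Y = 3+5+2 = 10, so the finish is 10 days.
Y is on the critical path; changing it to 6 makes that path 14 days.
No other chain overtakes it, so the finish is 14 days.

14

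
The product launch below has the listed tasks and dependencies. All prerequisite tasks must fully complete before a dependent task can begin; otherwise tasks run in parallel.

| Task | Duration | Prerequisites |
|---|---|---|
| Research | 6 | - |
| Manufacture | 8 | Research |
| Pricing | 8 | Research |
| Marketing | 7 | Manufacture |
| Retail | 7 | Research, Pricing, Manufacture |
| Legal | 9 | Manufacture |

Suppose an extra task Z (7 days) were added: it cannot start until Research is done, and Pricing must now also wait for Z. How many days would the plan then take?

Originally the plan takes 23 days.
With Z inserted, Pricing now waits for max(Research, Z).
New critical path: Research→Z→Pricing→Retail = 6+7+8+7 = 28 ⇒ 28 days.

28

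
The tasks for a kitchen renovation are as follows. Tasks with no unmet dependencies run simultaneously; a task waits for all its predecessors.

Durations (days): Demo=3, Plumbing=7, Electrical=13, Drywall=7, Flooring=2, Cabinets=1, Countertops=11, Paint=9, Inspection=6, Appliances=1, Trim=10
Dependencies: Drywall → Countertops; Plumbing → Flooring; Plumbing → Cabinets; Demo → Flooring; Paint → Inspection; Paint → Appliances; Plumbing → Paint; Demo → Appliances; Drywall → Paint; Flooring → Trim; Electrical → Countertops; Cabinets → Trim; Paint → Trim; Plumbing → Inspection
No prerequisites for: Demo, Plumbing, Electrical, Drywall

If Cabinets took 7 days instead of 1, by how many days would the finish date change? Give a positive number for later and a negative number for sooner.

Baseline: Plumbing→Paint→Trim = 7+9+10 = 26 → 26 days.
Cabinets is off the critical path — its longest chain is 18 days, giving 8 of slack.
The critical path is still Plumbing→Paint→Trim; finish is now 26 days.
Change in finish: 26 − 26 = +0 days.

0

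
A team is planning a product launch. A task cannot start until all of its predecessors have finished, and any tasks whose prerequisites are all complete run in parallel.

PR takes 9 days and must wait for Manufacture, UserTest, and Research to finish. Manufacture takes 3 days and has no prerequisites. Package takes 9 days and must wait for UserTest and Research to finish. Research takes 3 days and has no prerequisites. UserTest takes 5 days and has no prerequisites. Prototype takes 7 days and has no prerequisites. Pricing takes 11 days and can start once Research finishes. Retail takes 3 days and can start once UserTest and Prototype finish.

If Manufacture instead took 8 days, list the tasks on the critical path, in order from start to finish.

Manufacture, PR

Critical path before the change: Research→Pricing = 3+11 = 14 giving 14 days.
The longest path through Manufacture is only 12 days, so Manufacture has float 2.
The binding chain switches to Manufacture→PR = 8+9 = 17; finish 17 days.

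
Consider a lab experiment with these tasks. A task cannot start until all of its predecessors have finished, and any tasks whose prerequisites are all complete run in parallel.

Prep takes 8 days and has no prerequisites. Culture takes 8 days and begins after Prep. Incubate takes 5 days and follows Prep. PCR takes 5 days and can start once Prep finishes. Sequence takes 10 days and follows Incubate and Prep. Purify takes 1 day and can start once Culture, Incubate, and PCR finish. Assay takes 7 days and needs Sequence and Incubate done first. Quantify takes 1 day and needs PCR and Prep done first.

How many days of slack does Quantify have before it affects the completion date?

16

Critical path: Prep→Incubate→Sequence→Assay = 8+5+10+7 = 30, so the finish is 30 days.
The longest chain containing Quantify totals 14 days.
Float = 30 − 14 = 16.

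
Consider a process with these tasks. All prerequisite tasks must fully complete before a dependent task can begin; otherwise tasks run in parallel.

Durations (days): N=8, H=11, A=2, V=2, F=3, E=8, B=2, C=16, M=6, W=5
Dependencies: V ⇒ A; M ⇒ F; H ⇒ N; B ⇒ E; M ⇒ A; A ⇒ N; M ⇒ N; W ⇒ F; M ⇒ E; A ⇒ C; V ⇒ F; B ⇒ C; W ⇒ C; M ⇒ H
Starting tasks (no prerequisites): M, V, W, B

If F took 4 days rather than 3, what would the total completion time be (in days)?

As given, the longest chain is M→H→N = 6+11+8 = 25, so the finish is 25 days.
The longest path through F is only 9 days, so F has float 16.
No other chain overtakes it, so the finish is 25 days.

25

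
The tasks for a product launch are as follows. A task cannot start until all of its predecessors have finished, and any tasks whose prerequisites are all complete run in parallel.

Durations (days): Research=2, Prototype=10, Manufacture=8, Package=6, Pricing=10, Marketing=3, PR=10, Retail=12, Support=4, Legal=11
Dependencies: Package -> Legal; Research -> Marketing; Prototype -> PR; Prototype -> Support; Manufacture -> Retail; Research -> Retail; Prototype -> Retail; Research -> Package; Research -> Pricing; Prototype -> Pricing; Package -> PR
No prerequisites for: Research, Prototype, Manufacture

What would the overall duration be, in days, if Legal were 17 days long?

25

Actual critical path: Prototype→Retail = 10+12 = 22 ⇒ 22 days.
The longest path through Legal is only 19 days, so Legal has float 3.
The binding chain switches to Research→Package→Legal = 2+6+17 = 25; finish 25 days.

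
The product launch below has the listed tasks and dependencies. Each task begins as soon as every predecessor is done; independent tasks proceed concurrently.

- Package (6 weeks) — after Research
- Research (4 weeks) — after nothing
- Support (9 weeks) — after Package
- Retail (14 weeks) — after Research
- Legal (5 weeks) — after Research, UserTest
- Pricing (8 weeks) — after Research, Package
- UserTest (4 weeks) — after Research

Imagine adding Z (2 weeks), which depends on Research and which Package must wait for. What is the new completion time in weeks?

21

Originally the project takes 19 weeks.
With Z inserted, Package now waits for max(Research, Z).
New critical path: Research→Z→Package→Support = 4+2+6+9 = 21 ⇒ 21 weeks.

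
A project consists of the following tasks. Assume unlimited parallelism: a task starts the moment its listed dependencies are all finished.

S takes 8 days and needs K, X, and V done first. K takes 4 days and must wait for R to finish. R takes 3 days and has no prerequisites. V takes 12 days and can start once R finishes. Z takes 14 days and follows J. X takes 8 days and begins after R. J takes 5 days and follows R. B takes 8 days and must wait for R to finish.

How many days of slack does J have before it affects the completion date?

1

The longest chain is R→V→S = 3+12+8 = 23; overall finish 23 days.
The longest chain containing J totals 22 days.
Slack of J = 4 − 3 = 1 day.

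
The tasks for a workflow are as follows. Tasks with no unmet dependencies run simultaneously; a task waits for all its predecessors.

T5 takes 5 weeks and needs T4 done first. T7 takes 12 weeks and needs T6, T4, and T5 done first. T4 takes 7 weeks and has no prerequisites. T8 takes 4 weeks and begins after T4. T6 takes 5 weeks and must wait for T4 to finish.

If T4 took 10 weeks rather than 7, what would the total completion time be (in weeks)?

Critical path before the change: T4→T5→T7 = 7+5+12 = 24 giving 24 weeks.
Since T4 is critical, the +3 change carries straight to that chain (now 27 weeks).
The critical path is still T4→T5→T7; finish is now 27 weeks.

27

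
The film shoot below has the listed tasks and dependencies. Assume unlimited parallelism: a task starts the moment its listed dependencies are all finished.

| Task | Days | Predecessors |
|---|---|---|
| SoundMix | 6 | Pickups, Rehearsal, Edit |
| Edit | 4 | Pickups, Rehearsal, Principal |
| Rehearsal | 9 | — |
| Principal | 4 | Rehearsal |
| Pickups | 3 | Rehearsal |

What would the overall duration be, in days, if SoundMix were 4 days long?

21

Baseline: Rehearsal→Principal→Edit→SoundMix = 9+4+4+6 = 23 → 23 days.
SoundMix is on the critical path; changing it to 4 makes that path 21 days.
The critical path is still Rehearsal→Principal→Edit→SoundMix; finish is now 21 days.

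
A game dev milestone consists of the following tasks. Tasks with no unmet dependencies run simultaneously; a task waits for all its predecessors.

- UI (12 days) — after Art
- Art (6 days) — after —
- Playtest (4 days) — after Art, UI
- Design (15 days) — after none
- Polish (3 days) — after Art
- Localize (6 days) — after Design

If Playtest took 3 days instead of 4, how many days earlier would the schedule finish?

Critical path before the change: Art→UI→Playtest = 6+12+4 = 22 giving 22 days.
Since Playtest is critical, the -1 change carries straight to that chain (now 21 days).
The binding chain switches to Design→Localize = 15+6 = 21; finish 21 days.
Change in finish: 21 − 22 = -1 days.

1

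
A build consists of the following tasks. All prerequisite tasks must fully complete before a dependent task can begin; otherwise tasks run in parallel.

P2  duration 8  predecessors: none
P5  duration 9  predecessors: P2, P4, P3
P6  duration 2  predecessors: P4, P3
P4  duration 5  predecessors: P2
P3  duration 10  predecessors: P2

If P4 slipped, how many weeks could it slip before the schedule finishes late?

5

P2→P3→P5 = 8+10+9 = 27 sets the makespan at 27 weeks.
P4 finishes as early as 13 and must finish by 18.
So P4 can slip 18 − 13 = 5 weeks.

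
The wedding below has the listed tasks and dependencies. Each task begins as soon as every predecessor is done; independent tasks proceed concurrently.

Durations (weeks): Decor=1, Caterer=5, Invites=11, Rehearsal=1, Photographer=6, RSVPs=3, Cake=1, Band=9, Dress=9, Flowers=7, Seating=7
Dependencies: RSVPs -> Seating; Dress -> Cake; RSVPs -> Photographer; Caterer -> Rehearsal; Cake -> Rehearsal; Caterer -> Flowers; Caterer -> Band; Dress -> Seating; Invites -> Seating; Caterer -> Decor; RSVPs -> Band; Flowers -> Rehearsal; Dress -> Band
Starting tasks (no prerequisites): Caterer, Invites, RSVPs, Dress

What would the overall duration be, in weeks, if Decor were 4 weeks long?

Baseline: Invites→Seating = 11+7 = 18 → 18 weeks.
Decor has 12 weeks of float (longest path through it is 6).
No other chain overtakes it, so the finish is 18 weeks.

18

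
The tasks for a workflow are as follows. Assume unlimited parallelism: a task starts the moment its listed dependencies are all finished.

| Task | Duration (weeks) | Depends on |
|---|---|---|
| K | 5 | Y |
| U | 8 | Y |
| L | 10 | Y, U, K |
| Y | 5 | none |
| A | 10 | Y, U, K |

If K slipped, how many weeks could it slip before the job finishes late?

The longest chain is Y→U→L = 5+8+10 = 23; overall finish 23 weeks.
K finishes as early as 10 and must finish by 13.
Slack of K = 8 − 5 = 3 weeks.

3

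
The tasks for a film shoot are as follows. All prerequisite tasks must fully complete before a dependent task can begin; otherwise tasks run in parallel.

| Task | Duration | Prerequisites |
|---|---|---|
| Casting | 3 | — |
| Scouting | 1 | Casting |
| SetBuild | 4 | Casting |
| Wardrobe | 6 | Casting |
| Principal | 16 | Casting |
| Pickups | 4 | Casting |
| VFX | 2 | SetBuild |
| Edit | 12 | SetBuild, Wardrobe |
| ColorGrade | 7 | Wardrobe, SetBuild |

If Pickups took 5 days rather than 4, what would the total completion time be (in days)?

The binding path is Casting→Wardrobe→Edit = 3+6+12 = 21; finish at 21 days.
The longest path through Pickups is only 7 days, so Pickups has float 14.
That remains the longest chain; total 21 days.

21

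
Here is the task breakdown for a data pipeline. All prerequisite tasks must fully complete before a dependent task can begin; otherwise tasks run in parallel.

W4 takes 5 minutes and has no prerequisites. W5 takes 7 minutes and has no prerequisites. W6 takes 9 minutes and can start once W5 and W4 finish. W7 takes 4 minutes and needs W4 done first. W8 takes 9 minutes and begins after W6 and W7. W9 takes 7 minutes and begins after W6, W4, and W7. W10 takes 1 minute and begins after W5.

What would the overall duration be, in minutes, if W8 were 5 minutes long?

23

Baseline: W5→W6→W8 = 7+9+9 = 25 → 25 minutes.
Since W8 is critical, the -4 change carries straight to that chain (now 21 minutes).
Now W5→W6→W9 = 7+9+7 = 23 is longest, so the finish becomes 23 minutes.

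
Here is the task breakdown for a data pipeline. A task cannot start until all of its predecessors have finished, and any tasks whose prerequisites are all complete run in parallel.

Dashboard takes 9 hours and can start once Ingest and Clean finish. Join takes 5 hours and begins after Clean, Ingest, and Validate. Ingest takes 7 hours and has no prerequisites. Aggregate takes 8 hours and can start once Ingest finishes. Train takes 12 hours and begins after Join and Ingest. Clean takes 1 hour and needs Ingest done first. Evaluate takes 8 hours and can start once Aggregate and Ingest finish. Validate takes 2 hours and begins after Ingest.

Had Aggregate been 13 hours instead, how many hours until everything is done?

28

Critical path before the change: Ingest→Validate→Join→Train = 7+2+5+12 = 26 giving 26 hours.
Aggregate is off the critical path — its longest chain is 23 hours, giving 3 of slack.
The binding chain switches to Ingest→Aggregate→Evaluate = 7+13+8 = 28; finish 28 hours.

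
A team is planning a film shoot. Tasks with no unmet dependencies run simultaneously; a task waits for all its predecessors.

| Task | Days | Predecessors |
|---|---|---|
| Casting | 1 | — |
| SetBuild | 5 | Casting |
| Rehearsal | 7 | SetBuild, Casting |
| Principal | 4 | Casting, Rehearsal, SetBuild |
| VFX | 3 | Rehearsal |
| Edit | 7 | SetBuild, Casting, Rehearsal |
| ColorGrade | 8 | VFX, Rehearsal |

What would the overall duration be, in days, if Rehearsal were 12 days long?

29

Baseline: Casting→SetBuild→Rehearsal→VFX→ColorGrade = 1+5+7+3+8 = 24 → 24 days.
Rehearsal is on the critical path; changing it to 12 makes that path 29 days.
No other chain overtakes it, so the finish is 29 days.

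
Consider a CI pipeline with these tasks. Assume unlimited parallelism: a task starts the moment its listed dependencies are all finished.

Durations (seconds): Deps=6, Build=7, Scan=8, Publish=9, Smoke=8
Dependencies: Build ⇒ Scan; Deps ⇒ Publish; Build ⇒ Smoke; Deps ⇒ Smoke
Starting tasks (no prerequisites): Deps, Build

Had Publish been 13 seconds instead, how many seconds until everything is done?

19

Actual critical path: Deps→Publish = 6+9 = 15 ⇒ 15 seconds.
Since Publish is critical, the +4 change carries straight to that chain (now 19 seconds).
No other chain overtakes it, so the finish is 19 seconds.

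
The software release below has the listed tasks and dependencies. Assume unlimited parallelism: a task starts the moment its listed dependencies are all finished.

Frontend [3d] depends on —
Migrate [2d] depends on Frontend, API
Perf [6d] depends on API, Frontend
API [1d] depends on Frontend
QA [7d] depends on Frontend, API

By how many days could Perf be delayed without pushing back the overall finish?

Critical path: Frontend→API→QA = 3+1+7 = 11, so the finish is 11 days.
The longest chain containing Perf totals 10 days.
Slack of Perf = 5 − 4 = 1 day.

1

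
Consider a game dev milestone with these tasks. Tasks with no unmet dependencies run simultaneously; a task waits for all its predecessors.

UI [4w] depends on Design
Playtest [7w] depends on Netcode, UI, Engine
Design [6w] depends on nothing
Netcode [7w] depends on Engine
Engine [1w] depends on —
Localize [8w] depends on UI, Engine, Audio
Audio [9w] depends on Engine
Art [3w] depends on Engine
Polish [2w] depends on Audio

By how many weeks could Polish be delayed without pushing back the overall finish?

The longest chain is Design→UI→Localize = 6+4+8 = 18; overall finish 18 weeks.
Longest path through Polish: 12 weeks (earliest finish 12, latest finish 18).
Slack of Polish = 16 − 10 = 6 weeks.

6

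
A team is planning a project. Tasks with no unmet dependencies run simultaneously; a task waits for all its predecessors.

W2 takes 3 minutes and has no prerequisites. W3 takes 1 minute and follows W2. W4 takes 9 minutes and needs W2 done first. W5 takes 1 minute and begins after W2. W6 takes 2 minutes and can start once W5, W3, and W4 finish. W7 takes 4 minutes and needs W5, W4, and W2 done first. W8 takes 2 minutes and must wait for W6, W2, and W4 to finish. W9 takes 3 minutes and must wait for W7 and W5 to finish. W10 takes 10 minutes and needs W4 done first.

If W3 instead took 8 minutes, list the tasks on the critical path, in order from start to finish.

Actual critical path: W2→W4→W10 = 3+9+10 = 22 ⇒ 22 minutes.
W3 is off the critical path — its longest chain is 8 minutes, giving 14 of slack.
The critical path is still W2→W4→W10; finish is now 22 minutes.

W2, W4, W10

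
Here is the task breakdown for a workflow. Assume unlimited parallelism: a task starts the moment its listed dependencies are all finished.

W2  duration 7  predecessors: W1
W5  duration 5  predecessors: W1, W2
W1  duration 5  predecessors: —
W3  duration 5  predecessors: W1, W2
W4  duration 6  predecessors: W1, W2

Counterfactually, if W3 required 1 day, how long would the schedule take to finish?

Critical path before the change: W1→W2→W4 = 5+7+6 = 18 giving 18 days.
W3 has 1 day of float (longest path through it is 17).
That remains the longest chain; total 18 days.

18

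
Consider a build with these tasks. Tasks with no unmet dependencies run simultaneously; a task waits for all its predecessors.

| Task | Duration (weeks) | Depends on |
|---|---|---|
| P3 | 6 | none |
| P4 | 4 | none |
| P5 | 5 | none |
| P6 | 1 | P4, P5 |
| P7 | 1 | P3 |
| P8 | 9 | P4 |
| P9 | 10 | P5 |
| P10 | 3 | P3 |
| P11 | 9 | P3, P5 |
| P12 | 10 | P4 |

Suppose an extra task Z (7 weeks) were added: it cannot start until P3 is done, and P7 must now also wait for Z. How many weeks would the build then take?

Originally the build takes 15 weeks.
With Z inserted, P7 now waits for max(P3, Z).
New critical path: P3→P11 = 6+9 = 15 ⇒ 15 weeks.

15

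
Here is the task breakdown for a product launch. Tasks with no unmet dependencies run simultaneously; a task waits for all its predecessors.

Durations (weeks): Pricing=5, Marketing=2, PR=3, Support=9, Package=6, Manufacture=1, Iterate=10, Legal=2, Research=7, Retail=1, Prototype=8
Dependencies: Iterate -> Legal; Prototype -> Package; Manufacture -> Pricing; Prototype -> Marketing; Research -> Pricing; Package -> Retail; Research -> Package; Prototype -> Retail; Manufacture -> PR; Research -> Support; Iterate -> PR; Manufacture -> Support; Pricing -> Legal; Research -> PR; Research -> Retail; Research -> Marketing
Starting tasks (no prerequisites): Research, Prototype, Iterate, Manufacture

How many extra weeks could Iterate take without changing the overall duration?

The longest chain is Research→Support = 7+9 = 16; overall finish 16 weeks.
Longest path through Iterate: 13 weeks (earliest finish 10, latest finish 13).
Slack of Iterate = 3 − 0 = 3 weeks.

3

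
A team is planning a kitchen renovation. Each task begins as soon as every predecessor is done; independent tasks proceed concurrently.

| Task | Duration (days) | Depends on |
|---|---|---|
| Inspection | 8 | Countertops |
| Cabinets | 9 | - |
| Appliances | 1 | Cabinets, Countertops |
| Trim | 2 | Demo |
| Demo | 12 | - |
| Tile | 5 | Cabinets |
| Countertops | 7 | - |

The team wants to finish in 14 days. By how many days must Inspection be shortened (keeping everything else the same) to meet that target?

Current finish: 15 days; target: 14.
Inspection is on every critical path, so each day cut from Inspection cuts the finish by one (this holds down to a finish of 14).
Need 15 − 14 = 1 day off Inspection → Inspection becomes 7 days, finish becomes 14.

1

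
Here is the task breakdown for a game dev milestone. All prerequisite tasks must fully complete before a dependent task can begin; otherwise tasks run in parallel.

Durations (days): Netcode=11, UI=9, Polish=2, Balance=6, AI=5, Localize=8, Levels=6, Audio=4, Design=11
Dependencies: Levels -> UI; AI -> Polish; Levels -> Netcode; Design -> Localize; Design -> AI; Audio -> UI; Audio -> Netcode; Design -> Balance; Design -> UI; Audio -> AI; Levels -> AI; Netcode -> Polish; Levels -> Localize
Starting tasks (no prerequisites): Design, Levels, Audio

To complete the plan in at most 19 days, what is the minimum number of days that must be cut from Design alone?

1

Current finish: 20 days; target: 19.
Design is on every critical path, so each day cut from Design cuts the finish by one (this holds down to a finish of 19).
Need 20 − 19 = 1 day off Design → Design becomes 10 days, finish becomes 19.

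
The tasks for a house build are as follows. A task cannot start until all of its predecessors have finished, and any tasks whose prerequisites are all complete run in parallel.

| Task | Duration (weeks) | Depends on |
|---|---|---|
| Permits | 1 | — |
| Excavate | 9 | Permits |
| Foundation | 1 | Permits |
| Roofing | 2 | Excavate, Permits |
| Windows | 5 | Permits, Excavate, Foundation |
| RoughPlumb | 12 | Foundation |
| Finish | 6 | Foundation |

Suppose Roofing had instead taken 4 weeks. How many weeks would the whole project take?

Critical path before the change: Permits→Excavate→Windows = 1+9+5 = 15 giving 15 weeks.
Roofing has 3 weeks of float (longest path through it is 12).
That remains the longest chain; total 15 weeks.

15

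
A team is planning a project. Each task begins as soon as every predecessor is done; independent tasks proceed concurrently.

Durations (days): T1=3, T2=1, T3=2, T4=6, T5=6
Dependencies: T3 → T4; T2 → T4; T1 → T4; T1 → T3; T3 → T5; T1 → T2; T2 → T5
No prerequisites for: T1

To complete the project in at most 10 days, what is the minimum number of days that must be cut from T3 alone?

1

Current finish: 11 days; target: 10.
T3 is on every critical path, so each day cut from T3 cuts the finish by one (this holds down to a finish of 10).
Need 11 − 10 = 1 day off T3 → T3 becomes 1 day, finish becomes 10.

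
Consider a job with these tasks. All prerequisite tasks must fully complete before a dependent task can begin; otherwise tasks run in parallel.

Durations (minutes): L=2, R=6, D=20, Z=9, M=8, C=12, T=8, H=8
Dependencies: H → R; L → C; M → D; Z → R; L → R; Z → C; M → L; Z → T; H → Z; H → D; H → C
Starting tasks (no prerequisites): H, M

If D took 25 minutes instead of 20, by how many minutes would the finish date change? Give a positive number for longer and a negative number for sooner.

Actual critical path: H→Z→C = 8+9+12 = 29 ⇒ 29 minutes.
The longest path through D is only 28 minutes, so D has float 1.
Now H→D = 8+25 = 33 is longest, so the finish becomes 33 minutes.
Change in finish: 33 − 29 = +4 minutes.

4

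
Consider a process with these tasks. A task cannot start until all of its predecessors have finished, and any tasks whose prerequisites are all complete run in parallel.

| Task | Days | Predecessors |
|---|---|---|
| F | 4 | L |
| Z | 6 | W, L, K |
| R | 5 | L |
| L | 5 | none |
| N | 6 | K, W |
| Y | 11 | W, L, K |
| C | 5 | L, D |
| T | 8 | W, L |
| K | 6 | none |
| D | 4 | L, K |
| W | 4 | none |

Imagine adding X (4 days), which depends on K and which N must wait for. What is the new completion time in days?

Originally the process takes 17 days.
With X inserted, N now waits for max(K, W, X).
New critical path: K→Y = 6+11 = 17 ⇒ 17 days.

17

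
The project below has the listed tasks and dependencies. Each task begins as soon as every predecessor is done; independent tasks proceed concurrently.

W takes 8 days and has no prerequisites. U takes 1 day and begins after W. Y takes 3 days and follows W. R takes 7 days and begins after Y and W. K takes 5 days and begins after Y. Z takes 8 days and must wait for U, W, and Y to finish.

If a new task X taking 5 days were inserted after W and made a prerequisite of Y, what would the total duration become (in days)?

Originally the schedule takes 19 days.
With X inserted, Y now waits for max(W, X).
New critical path: W→X→Y→Z = 8+5+3+8 = 24 ⇒ 24 days.

24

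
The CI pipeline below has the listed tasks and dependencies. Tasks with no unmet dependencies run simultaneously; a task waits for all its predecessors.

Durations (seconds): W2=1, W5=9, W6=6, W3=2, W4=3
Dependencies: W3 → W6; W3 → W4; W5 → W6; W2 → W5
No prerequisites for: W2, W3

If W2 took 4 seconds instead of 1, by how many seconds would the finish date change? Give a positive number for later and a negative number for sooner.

Actual critical path: W2→W5→W6 = 1+9+6 = 16 ⇒ 16 seconds.
W2 lies on that path, so at 4 seconds the path becomes 19 seconds.
No other chain overtakes it, so the finish is 19 seconds.
Change in finish: 19 − 16 = +3 seconds.

3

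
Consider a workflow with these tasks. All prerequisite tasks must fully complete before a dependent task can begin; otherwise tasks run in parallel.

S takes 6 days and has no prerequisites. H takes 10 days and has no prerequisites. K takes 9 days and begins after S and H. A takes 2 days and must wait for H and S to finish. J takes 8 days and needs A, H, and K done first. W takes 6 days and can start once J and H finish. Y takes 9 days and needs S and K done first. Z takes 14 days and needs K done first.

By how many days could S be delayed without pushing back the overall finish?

4

H→K→J→W = 10+9+8+6 = 33 sets the makespan at 33 days.
The longest chain containing S totals 29 days.
So S can slip 10 − 6 = 4 days.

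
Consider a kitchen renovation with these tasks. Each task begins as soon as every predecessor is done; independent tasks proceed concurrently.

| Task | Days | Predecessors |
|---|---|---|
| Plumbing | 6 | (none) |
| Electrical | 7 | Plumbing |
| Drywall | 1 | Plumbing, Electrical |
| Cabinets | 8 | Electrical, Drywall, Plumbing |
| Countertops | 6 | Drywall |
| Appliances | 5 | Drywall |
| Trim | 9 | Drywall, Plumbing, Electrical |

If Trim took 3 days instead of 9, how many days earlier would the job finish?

1

Critical path before the change: Plumbing→Electrical→Drywall→Trim = 6+7+1+9 = 23 giving 23 days.
Trim is on the critical path; changing it to 3 makes that path 17 days.
New critical path: Plumbing→Electrical→Drywall→Cabinets = 6+7+1+8 = 22 ⇒ 22 days.
Change in finish: 22 − 23 = -1 days.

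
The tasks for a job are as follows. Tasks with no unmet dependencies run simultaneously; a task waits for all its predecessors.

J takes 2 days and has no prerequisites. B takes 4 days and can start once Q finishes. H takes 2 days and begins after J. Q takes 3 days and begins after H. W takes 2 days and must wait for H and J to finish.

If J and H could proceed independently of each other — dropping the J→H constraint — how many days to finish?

9

With the dependency in place, J→H→Q→B = 2+2+3+4 = 11 sets the finish at 11 days.
Without J→H, H's earliest start moves from 2 to 0.
The longest chain is now H→Q→B = 2+3+4 = 9, so the plan takes 9 days.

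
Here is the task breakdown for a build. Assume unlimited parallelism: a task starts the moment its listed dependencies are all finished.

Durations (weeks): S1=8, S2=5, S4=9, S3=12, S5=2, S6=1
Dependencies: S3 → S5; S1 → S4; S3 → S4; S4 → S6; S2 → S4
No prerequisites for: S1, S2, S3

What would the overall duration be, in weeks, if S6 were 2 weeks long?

23

As given, the longest chain is S3→S4→S6 = 12+9+1 = 22, so the finish is 22 weeks.
S6 is on the critical path; changing it to 2 makes that path 23 weeks.
The critical path is still S3→S4→S6; finish is now 23 weeks.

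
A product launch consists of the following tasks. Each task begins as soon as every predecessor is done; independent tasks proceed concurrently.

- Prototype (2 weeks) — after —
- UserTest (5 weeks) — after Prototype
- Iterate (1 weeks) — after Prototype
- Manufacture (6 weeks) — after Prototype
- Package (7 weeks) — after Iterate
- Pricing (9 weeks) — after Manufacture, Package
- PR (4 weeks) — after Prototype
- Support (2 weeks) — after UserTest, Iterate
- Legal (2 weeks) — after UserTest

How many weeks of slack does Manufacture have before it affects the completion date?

2

The longest chain is Prototype→Iterate→Package→Pricing = 2+1+7+9 = 19; overall finish 19 weeks.
The longest chain containing Manufacture totals 17 weeks.
So Manufacture can slip 10 − 8 = 2 weeks.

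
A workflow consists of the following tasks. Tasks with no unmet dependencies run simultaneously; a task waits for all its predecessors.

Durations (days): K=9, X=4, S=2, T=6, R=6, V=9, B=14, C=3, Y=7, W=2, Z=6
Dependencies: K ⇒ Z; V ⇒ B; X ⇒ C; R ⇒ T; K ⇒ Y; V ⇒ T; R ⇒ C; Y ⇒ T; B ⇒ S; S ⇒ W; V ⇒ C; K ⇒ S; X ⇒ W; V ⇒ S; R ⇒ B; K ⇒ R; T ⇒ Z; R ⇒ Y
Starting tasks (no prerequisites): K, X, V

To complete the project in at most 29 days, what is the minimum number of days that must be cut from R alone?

Current finish: 34 days; target: 29.
R is on every critical path, so each day cut from R cuts the finish by one (this holds down to a finish of 29).
Need 34 − 29 = 5 days off R → R becomes 1 day, finish becomes 29.

5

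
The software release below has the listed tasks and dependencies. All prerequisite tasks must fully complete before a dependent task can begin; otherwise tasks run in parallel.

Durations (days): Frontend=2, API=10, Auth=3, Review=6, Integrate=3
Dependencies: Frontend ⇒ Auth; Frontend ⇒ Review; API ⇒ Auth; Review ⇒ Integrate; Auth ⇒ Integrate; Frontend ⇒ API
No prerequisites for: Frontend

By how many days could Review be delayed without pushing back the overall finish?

Frontend→API→Auth→Integrate = 2+10+3+3 = 18 sets the makespan at 18 days.
The longest chain containing Review totals 11 days.
Slack of Review = 9 − 2 = 7 days.

7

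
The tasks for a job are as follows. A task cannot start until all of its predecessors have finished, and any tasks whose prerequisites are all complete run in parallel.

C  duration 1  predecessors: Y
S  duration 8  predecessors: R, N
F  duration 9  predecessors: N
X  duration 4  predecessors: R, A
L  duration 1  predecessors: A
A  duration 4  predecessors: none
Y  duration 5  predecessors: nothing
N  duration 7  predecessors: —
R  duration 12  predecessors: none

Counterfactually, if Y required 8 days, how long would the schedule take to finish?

Baseline: R→S = 12+8 = 20 → 20 days.
The longest path through Y is only 6 days, so Y has float 14.
That remains the longest chain; total 20 days.

20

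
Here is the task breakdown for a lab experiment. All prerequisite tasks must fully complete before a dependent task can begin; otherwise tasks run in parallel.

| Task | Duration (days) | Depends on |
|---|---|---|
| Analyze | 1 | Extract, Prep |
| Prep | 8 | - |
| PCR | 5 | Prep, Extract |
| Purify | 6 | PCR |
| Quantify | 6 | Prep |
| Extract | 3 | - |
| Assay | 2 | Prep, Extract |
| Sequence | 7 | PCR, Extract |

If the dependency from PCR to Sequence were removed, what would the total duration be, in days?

19

Before: longest chain Prep→PCR→Sequence = 8+5+7 = 20, finish 20.
Without PCR→Sequence, Sequence's earliest start moves from 13 to 3.
The longest chain is now Prep→PCR→Purify = 8+5+6 = 19, so the plan takes 19 days.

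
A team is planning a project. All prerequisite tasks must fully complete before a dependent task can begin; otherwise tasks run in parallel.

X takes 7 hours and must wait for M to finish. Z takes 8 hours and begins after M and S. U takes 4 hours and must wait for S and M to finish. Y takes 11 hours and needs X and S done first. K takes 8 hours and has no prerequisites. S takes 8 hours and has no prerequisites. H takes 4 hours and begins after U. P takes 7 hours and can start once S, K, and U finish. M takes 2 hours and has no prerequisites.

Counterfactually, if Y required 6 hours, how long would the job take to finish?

19

The binding path is M→X→Y = 2+7+11 = 20; finish at 20 hours.
Y lies on that path, so at 6 hours the path becomes 15 hours.
New critical path: S→U→P = 8+4+7 = 19 ⇒ 19 hours.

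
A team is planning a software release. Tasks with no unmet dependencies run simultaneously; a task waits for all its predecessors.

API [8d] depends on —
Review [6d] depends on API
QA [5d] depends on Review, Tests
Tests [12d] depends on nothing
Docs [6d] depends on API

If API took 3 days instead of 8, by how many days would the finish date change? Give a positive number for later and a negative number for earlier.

-2

The binding path is API→Review→QA = 8+6+5 = 19; finish at 19 days.
Since API is critical, the -5 change carries straight to that chain (now 14 days).
New critical path: Tests→QA = 12+5 = 17 ⇒ 17 days.
Change in finish: 17 − 19 = -2 days.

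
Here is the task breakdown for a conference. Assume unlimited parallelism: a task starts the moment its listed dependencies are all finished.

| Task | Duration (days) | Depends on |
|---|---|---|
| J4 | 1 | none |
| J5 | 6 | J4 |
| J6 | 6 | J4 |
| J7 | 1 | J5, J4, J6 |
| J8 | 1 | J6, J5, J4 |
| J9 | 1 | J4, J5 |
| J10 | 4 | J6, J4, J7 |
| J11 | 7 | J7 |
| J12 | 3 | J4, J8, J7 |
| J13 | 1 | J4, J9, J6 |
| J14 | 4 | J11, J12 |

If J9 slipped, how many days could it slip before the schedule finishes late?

10

The longest chain is J4→J5→J7→J11→J14 = 1+6+1+7+4 = 19; overall finish 19 days.
J9 finishes as early as 8 and must finish by 18.
Slack of J9 = 17 − 7 = 10 days.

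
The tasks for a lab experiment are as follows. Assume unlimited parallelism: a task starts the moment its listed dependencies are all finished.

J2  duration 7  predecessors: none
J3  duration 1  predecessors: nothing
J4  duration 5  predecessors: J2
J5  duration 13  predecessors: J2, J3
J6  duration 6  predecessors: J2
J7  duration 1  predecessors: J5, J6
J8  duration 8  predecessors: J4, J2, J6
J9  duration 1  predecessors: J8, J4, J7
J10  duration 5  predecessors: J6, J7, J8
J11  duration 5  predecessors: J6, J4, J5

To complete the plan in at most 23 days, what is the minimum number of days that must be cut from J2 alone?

Current finish: 26 days; target: 23.
J2 is on every critical path, so each day cut from J2 cuts the finish by one (this holds down to a finish of 20).
Need 26 − 23 = 3 days off J2 → J2 becomes 4 days, finish becomes 23.

3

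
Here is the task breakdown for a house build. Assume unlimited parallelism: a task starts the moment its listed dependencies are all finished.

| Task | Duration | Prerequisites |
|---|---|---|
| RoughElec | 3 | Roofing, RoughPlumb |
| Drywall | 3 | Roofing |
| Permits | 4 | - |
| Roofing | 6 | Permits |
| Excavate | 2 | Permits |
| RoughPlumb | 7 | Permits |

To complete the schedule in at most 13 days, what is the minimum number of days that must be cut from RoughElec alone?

Current finish: 14 days; target: 13.
RoughElec is on every critical path, so each day cut from RoughElec cuts the finish by one (this holds down to a finish of 13).
Need 14 − 13 = 1 day off RoughElec → RoughElec becomes 2 days, finish becomes 13.

1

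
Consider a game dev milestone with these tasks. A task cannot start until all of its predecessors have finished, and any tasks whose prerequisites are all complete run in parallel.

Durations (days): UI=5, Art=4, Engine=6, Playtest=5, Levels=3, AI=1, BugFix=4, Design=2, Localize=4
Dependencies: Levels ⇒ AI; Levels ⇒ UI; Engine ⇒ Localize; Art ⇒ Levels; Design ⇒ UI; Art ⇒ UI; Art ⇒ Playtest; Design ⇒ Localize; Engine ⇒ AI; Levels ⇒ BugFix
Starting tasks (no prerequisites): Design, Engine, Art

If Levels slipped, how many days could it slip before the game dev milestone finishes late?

0

The longest chain is Art→Levels→UI = 4+3+5 = 12; overall finish 12 days.
Longest path through Levels: 12 days (earliest finish 7, latest finish 7).
So Levels can slip 7 − 7 = 0 days.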